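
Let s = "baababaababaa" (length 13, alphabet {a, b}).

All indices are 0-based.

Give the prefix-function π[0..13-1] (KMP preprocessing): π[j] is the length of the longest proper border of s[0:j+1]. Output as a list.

π[0] = 0
j=1 s[j]='a': π[1]=0 (border '')
j=2 s[j]='a': π[2]=0 (border '')
j=3 s[j]='b': π[3]=1 (border 'b')
j=4 s[j]='a': π[4]=2 (border 'ba')
j=5 s[j]='b': k: 2→0; π[5]=1 (border 'b')
j=6 s[j]='a': π[6]=2 (border 'ba')
j=7 s[j]='a': π[7]=3 (border 'baa')
j=8 s[j]='b': π[8]=4 (border 'baab')
j=9 s[j]='a': π[9]=5 (border 'baaba')
j=10 s[j]='b': π[10]=6 (border 'baabab')
j=11 s[j]='a': π[11]=7 (border 'baababa')
j=12 s[j]='a': π[12]=8 (border 'baababaa')

[0, 0, 0, 1, 2, 1, 2, 3, 4, 5, 6, 7, 8]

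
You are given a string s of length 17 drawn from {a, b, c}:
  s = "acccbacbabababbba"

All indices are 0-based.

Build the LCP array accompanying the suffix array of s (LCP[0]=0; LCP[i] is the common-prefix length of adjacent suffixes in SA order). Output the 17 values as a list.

[0, 1, 4, 2, 1, 2, 0, 2, 5, 3, 2, 1, 2, 0, 3, 1, 2]

rank | idx | suffix
   0 |  16 | a
   1 |   8 | abababbba
   2 |  10 | ababbba
   3 |  12 | abbba
   4 |   5 | acbabababbba
   5 |   0 | acccbacbabababbba
   6 |  15 | ba
   7 |   7 | babababbba
   8 |   9 | bababbba
   9 |  11 | babbba
  10 |   4 | bacbabababbba
  11 |  14 | bba
  12 |  13 | bbba
  13 |   6 | cbabababbba
  14 |   3 | cbacbabababbba
  15 |   2 | ccbacbabababbba
  16 |   1 | cccbacbabababbba

SA = [16, 8, 10, 12, 5, 0, 15, 7, 9, 11, 4, 14, 13, 6, 3, 2, 1]
rank  pair      lcp
   1  s[16:],s[8:]  1  'a'
   2  s[8:],s[10:]  4  'abab'
   3  s[10:],s[12:]  2  'ab'
   4  s[12:],s[5:]  1  'a'
   5  s[5:],s[0:]  2  'ac'
   6  s[0:],s[15:]  0  ''
   7  s[15:],s[7:]  2  'ba'
   8  s[7:],s[9:]  5  'babab'
   9  s[9:],s[11:]  3  'bab'
  10  s[11:],s[4:]  2  'ba'
  11  s[4:],s[14:]  1  'b'
  12  s[14:],s[13:]  2  'bb'
  13  s[13:],s[6:]  0  ''
  14  s[6:],s[3:]  3  'cba'
  15  s[3:],s[2:]  1  'c'
  16  s[2:],s[1:]  2  'cc'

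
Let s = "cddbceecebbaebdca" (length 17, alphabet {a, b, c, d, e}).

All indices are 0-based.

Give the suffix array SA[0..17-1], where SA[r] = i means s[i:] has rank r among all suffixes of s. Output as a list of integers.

[16, 11, 10, 9, 3, 13, 15, 0, 7, 4, 2, 14, 1, 8, 12, 6, 5]

rank→(start, suffix):
  0 → (16, 'a')
  1 → (11, 'aebdca')
  2 → (10, 'baebdca')
  3 → (9, 'bbaebdca')
  4 → (3, 'bceecebbaebdca')
  5 → (13, 'bdca')
  6 → (15, 'ca')
  7 → (0, 'cddbceecebbaebdca')
  8 → (7, 'cebbaebdca')
  9 → (4, 'ceecebbaebdca')
  10 → (2, 'dbceecebbaebdca')
  11 → (14, 'dca')
  12 → (1, 'ddbceecebbaebdca')
  13 → (8, 'ebbaebdca')
  14 → (12, 'ebdca')
  15 → (6, 'ecebbaebdca')
  16 → (5, 'eecebbaebdca')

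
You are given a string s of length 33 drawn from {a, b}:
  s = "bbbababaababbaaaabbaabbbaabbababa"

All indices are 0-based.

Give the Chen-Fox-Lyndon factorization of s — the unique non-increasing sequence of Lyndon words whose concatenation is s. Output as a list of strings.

["b", "b", "b", "ab", "ab", "aababb", "aaaabbaabbbaabbabab", "a"]

emit factor 1: 'b' (i=0, period=1)
emit factor 2: 'b' (i=1, period=1)
emit factor 3: 'b' (i=2, period=1)
emit factor 4: 'ab' (i=3, period=2)
emit factor 5: 'ab' (i=5, period=2)
emit factor 6: 'aababb' (i=7, period=6)
emit factor 7: 'aaaabbaabbbaabbabab' (i=13, period=19)
emit factor 8: 'a' (i=32, period=1)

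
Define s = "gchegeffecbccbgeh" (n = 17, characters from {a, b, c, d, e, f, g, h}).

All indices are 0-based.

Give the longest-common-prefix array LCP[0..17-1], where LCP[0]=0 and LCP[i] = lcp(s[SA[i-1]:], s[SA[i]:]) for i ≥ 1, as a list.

[0, 1, 0, 2, 1, 1, 0, 1, 1, 1, 0, 1, 0, 1, 2, 0, 1]

sorted suffixes:
  #0 SA[0]=10  'bccbgeh'
  #1 SA[1]=13  'bgeh'
  #2 SA[2]=9  'cbccbgeh'
  #3 SA[3]=12  'cbgeh'
  #4 SA[4]=11  'ccbgeh'
  #5 SA[5]=1  'chegeffecbccbgeh'
  #6 SA[6]=8  'ecbccbgeh'
  #7 SA[7]=5  'effecbccbgeh'
  #8 SA[8]=3  'egeffecbccbgeh'
  #9 SA[9]=15  'eh'
  #10 SA[10]=7  'fecbccbgeh'
  #11 SA[11]=6  'ffecbccbgeh'
  #12 SA[12]=0  'gchegeffecbccbgeh'
  #13 SA[13]=4  'geffecbccbgeh'
  #14 SA[14]=14  'geh'
  #15 SA[15]=16  'h'
  #16 SA[16]=2  'hegeffecbccbgeh'

SA = [10, 13, 9, 12, 11, 1, 8, 5, 3, 15, 7, 6, 0, 4, 14, 16, 2]
rank  pair      lcp
   1  s[10:],s[13:]  1  'b'
   2  s[13:],s[9:]  0  ''
   3  s[9:],s[12:]  2  'cb'
   4  s[12:],s[11:]  1  'c'
   5  s[11:],s[1:]  1  'c'
   6  s[1:],s[8:]  0  ''
   7  s[8:],s[5:]  1  'e'
   8  s[5:],s[3:]  1  'e'
   9  s[3:],s[15:]  1  'e'
  10  s[15:],s[7:]  0  ''
  11  s[7:],s[6:]  1  'f'
  12  s[6:],s[0:]  0  ''
  13  s[0:],s[4:]  1  'g'
  14  s[4:],s[14:]  2  'ge'
  15  s[14:],s[16:]  0  ''
  16  s[16:],s[2:]  1  'h'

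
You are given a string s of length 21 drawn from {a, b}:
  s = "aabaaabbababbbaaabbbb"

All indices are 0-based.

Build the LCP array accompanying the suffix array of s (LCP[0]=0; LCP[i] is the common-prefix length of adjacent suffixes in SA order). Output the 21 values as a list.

[0, 5, 2, 3, 4, 1, 3, 2, 3, 4, 0, 1, 6, 2, 3, 1, 2, 3, 2, 3, 3]

rank | idx | suffix
   0 |   3 | aaabbababbbaaabbbb
   1 |  14 | aaabbbb
   2 |   0 | aabaaabbababbbaaabbbb
   3 |   4 | aabbababbbaaabbbb
   4 |  15 | aabbbb
   5 |   1 | abaaabbababbbaaabbbb
   6 |   8 | ababbbaaabbbb
   7 |   5 | abbababbbaaabbbb
   8 |  10 | abbbaaabbbb
   9 |  16 | abbbb
  10 |  20 | b
  11 |   2 | baaabbababbbaaabbbb
  12 |  13 | baaabbbb
  13 |   7 | bababbbaaabbbb
  14 |   9 | babbbaaabbbb
  15 |  19 | bb
  16 |  12 | bbaaabbbb
  17 |   6 | bbababbbaaabbbb
  18 |  18 | bbb
  19 |  11 | bbbaaabbbb
  20 |  17 | bbbb

SA = [3, 14, 0, 4, 15, 1, 8, 5, 10, 16, 20, 2, 13, 7, 9, 19, 12, 6, 18, 11, 17]
[i] adj suffixes → lcp
  [1] 3/14 → 5 ('aaabb')
  [2] 14/0 → 2 ('aa')
  [3] 0/4 → 3 ('aab')
  [4] 4/15 → 4 ('aabb')
  [5] 15/1 → 1 ('a')
  [6] 1/8 → 3 ('aba')
  [7] 8/5 → 2 ('ab')
  [8] 5/10 → 3 ('abb')
  [9] 10/16 → 4 ('abbb')
  [10] 16/20 → 0 ('')
  [11] 20/2 → 1 ('b')
  [12] 2/13 → 6 ('baaabb')
  [13] 13/7 → 2 ('ba')
  [14] 7/9 → 3 ('bab')
  [15] 9/19 → 1 ('b')
  [16] 19/12 → 2 ('bb')
  [17] 12/6 → 3 ('bba')
  [18] 6/18 → 2 ('bb')
  [19] 18/11 → 3 ('bbb')
  [20] 11/17 → 3 ('bbb')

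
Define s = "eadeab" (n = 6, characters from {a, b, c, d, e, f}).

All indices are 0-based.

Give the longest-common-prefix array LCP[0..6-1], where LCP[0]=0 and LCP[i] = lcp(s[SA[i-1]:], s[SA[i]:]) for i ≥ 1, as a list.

[0, 1, 0, 0, 0, 2]

rank | idx | suffix
   0 |   4 | ab
   1 |   1 | adeab
   2 |   5 | b
   3 |   2 | deab
   4 |   3 | eab
   5 |   0 | eadeab

SA = [4, 1, 5, 2, 3, 0]
rank  pair      lcp
   1  s[4:],s[1:]  1  'a'
   2  s[1:],s[5:]  0  ''
   3  s[5:],s[2:]  0  ''
   4  s[2:],s[3:]  0  ''
   5  s[3:],s[0:]  2  'ea'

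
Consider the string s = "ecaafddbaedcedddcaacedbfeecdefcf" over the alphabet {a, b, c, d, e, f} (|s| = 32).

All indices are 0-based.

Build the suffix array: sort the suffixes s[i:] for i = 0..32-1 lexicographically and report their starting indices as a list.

[17, 2, 18, 8, 3, 7, 22, 16, 1, 26, 19, 11, 30, 6, 21, 15, 10, 5, 14, 13, 27, 0, 25, 20, 9, 12, 24, 28, 31, 29, 4, 23]

rank | idx | suffix
   0 |  17 | aacedbfeecdefcf
   1 |   2 | aafddbaedcedddcaacedbfeecdefcf
   2 |  18 | acedbfeecdefcf
   3 |   8 | aedcedddcaacedbfeecdefcf
   4 |   3 | afddbaedcedddcaacedbfeecdefcf
   5 |   7 | baedcedddcaacedbfeecdefcf
   6 |  22 | bfeecdefcf
   7 |  16 | caacedbfeecdefcf
   8 |   1 | caafddbaedcedddcaacedbfeecdefcf
   9 |  26 | cdefcf
  10 |  19 | cedbfeecdefcf
  11 |  11 | cedddcaacedbfeecdefcf
  12 |  30 | cf
  13 |   6 | dbaedcedddcaacedbfeecdefcf
  14 |  21 | dbfeecdefcf
  15 |  15 | dcaacedbfeecdefcf
  16 |  10 | dcedddcaacedbfeecdefcf
  17 |   5 | ddbaedcedddcaacedbfeecdefcf
  18 |  14 | ddcaacedbfeecdefcf
  19 |  13 | dddcaacedbfeecdefcf
  20 |  27 | defcf
  21 |   0 | ecaafddbaedcedddcaacedbfeecdefcf
  22 |  25 | ecdefcf
  23 |  20 | edbfeecdefcf
  24 |   9 | edcedddcaacedbfeecdefcf
  25 |  12 | edddcaacedbfeecdefcf
  26 |  24 | eecdefcf
  27 |  28 | efcf
  28 |  31 | f
  29 |  29 | fcf
  30 |   4 | fddbaedcedddcaacedbfeecdefcf
  31 |  23 | feecdefcf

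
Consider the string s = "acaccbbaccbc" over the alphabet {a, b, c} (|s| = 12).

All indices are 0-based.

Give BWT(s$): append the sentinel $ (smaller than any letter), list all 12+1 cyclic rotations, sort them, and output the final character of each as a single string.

rank  rotation       last
    0  $acaccbbaccbc  c
    1  acaccbbaccbc$  $
    2  accbbaccbc$ac  c
    3  accbc$acaccbb  b
    4  baccbc$acaccb  b
    5  bbaccbc$acacc  c
    6  bc$acaccbbacc  c
    7  c$acaccbbaccb  b
    8  caccbbaccbc$a  a
    9  cbbaccbc$acac  c
   10  cbc$acaccbbac  c
   11  ccbbaccbc$aca  a
   12  ccbc$acaccbba  a

c$cbbccbaccaa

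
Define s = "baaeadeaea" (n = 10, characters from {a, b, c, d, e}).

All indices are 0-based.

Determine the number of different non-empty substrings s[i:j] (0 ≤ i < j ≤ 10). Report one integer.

rank→(start, suffix):
  0 → (9, 'a')
  1 → (1, 'aaeadeaea')
  2 → (4, 'adeaea')
  3 → (7, 'aea')
  4 → (2, 'aeadeaea')
  5 → (0, 'baaeadeaea')
  6 → (5, 'deaea')
  7 → (8, 'ea')
  8 → (3, 'eadeaea')
  9 → (6, 'eaea')

SA = [9, 1, 4, 7, 2, 0, 5, 8, 3, 6]
rank  pair      lcp
   1  s[9:],s[1:]  1  'a'
   2  s[1:],s[4:]  1  'a'
   3  s[4:],s[7:]  1  'a'
   4  s[7:],s[2:]  3  'aea'
   5  s[2:],s[0:]  0  ''
   6  s[0:],s[5:]  0  ''
   7  s[5:],s[8:]  0  ''
   8  s[8:],s[3:]  2  'ea'
   9  s[3:],s[6:]  2  'ea'

n(n+1)/2 = 10·11/2 = 55
Σ LCP = 0 + 1 + 1 + 1 + 3 + 0 + 0 + 0 + 2 + 2 = 10
distinct = 55 − 10 = 45

45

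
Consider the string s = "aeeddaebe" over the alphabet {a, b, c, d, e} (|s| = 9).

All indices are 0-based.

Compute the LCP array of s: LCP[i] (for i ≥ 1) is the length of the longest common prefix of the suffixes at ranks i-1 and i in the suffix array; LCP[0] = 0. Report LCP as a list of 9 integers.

[0, 2, 0, 0, 1, 0, 1, 1, 1]

sorted suffixes:
  #0 SA[0]=5  'aebe'
  #1 SA[1]=0  'aeeddaebe'
  #2 SA[2]=7  'be'
  #3 SA[3]=4  'daebe'
  #4 SA[4]=3  'ddaebe'
  #5 SA[5]=8  'e'
  #6 SA[6]=6  'ebe'
  #7 SA[7]=2  'eddaebe'
  #8 SA[8]=1  'eeddaebe'

SA = [5, 0, 7, 4, 3, 8, 6, 2, 1]
rank  pair      lcp
   1  s[5:],s[0:]  2  'ae'
   2  s[0:],s[7:]  0  ''
   3  s[7:],s[4:]  0  ''
   4  s[4:],s[3:]  1  'd'
   5  s[3:],s[8:]  0  ''
   6  s[8:],s[6:]  1  'e'
   7  s[6:],s[2:]  1  'e'
   8  s[2:],s[1:]  1  'e'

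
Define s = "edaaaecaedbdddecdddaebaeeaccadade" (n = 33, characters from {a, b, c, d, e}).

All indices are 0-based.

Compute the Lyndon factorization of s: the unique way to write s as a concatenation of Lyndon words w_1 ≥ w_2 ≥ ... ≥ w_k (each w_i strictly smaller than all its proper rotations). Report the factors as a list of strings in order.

emit factor 1: 'e' (i=0, period=1)
emit factor 2: 'd' (i=1, period=1)
emit factor 3: 'aaaecaedbdddecdddaebaeeaccadade' (i=2, period=31)

["e", "d", "aaaecaedbdddecdddaebaeeaccadade"]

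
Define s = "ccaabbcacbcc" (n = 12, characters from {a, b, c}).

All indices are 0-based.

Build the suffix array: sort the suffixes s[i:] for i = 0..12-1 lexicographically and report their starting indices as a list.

rank→(start, suffix):
  0 → (2, 'aabbcacbcc')
  1 → (3, 'abbcacbcc')
  2 → (7, 'acbcc')
  3 → (4, 'bbcacbcc')
  4 → (5, 'bcacbcc')
  5 → (9, 'bcc')
  6 → (11, 'c')
  7 → (1, 'caabbcacbcc')
  8 → (6, 'cacbcc')
  9 → (8, 'cbcc')
  10 → (10, 'cc')
  11 → (0, 'ccaabbcacbcc')

[2, 3, 7, 4, 5, 9, 11, 1, 6, 8, 10, 0]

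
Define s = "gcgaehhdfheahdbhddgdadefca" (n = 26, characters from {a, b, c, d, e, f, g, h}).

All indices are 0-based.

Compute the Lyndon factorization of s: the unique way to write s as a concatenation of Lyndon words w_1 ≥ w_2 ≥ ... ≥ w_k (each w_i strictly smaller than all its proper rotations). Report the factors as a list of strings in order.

["g", "cg", "aehhdfheahdbhddgd", "adefc", "a"]

emit factor 1: 'g' (i=0, period=1)
emit factor 2: 'cg' (i=1, period=2)
emit factor 3: 'aehhdfheahdbhddgd' (i=3, period=17)
emit factor 4: 'adefc' (i=20, period=5)
emit factor 5: 'a' (i=25, period=1)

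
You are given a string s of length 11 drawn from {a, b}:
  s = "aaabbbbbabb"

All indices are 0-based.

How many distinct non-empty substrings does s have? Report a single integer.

rank→(start, suffix):
  0 → (0, 'aaabbbbbabb')
  1 → (1, 'aabbbbbabb')
  2 → (8, 'abb')
  3 → (2, 'abbbbbabb')
  4 → (10, 'b')
  5 → (7, 'babb')
  6 → (9, 'bb')
  7 → (6, 'bbabb')
  8 → (5, 'bbbabb')
  9 → (4, 'bbbbabb')
  10 → (3, 'bbbbbabb')

SA = [0, 1, 8, 2, 10, 7, 9, 6, 5, 4, 3]
rank  pair      lcp
   1  s[0:],s[1:]  2  'aa'
   2  s[1:],s[8:]  1  'a'
   3  s[8:],s[2:]  3  'abb'
   4  s[2:],s[10:]  0  ''
   5  s[10:],s[7:]  1  'b'
   6  s[7:],s[9:]  1  'b'
   7  s[9:],s[6:]  2  'bb'
   8  s[6:],s[5:]  2  'bb'
   9  s[5:],s[4:]  3  'bbb'
  10  s[4:],s[3:]  4  'bbbb'

n(n+1)/2 = 11·12/2 = 66
Σ LCP = 0 + 2 + 1 + 3 + 0 + 1 + 1 + 2 + 2 + 3 + 4 = 19
distinct = 66 − 19 = 47

47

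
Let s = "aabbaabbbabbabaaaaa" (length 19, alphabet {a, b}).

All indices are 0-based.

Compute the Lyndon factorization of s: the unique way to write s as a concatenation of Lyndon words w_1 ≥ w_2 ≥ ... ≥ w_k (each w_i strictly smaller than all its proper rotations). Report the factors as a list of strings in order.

["aabbaabbbabbab", "a", "a", "a", "a", "a"]

emit factor 1: 'aabbaabbbabbab' (i=0, period=14)
emit factor 2: 'a' (i=14, period=1)
emit factor 3: 'a' (i=15, period=1)
emit factor 4: 'a' (i=16, period=1)
emit factor 5: 'a' (i=17, period=1)
emit factor 6: 'a' (i=18, period=1)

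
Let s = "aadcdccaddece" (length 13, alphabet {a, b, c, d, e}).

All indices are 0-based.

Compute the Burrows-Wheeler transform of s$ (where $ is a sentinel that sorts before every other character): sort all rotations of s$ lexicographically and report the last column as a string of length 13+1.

e$accddecaadcd

rank  rotation        last
    0  $aadcdccaddece  e
    1  aadcdccaddece$  $
    2  adcdccaddece$a  a
    3  addece$aadcdcc  c
    4  caddece$aadcdc  c
    5  ccaddece$aadcd  d
    6  cdccaddece$aad  d
    7  ce$aadcdccadde  e
    8  dccaddece$aadc  c
    9  dcdccaddece$aa  a
   10  ddece$aadcdcca  a
   11  dece$aadcdccad  d
   12  e$aadcdccaddec  c
   13  ece$aadcdccadd  d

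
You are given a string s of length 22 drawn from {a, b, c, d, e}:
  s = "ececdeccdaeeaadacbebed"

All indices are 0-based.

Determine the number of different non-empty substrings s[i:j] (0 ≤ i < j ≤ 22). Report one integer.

sorted suffixes:
  #0 SA[0]=12  'aadacbebed'
  #1 SA[1]=15  'acbebed'
  #2 SA[2]=13  'adacbebed'
  #3 SA[3]=9  'aeeaadacbebed'
  #4 SA[4]=17  'bebed'
  #5 SA[5]=19  'bed'
  #6 SA[6]=16  'cbebed'
  #7 SA[7]=6  'ccdaeeaadacbebed'
  #8 SA[8]=7  'cdaeeaadacbebed'
  #9 SA[9]=3  'cdeccdaeeaadacbebed'
  #10 SA[10]=1  'cecdeccdaeeaadacbebed'
  #11 SA[11]=21  'd'
  #12 SA[12]=14  'dacbebed'
  #13 SA[13]=8  'daeeaadacbebed'
  #14 SA[14]=4  'deccdaeeaadacbebed'
  #15 SA[15]=11  'eaadacbebed'
  #16 SA[16]=18  'ebed'
  #17 SA[17]=5  'eccdaeeaadacbebed'
  #18 SA[18]=2  'ecdeccdaeeaadacbebed'
  #19 SA[19]=0  'ececdeccdaeeaadacbebed'
  #20 SA[20]=20  'ed'
  #21 SA[21]=10  'eeaadacbebed'

SA = [12, 15, 13, 9, 17, 19, 16, 6, 7, 3, 1, 21, 14, 8, 4, 11, 18, 5, 2, 0, 20, 10]
i: (SA[i-1],SA[i]) lcp shared
  1: (12,15) 1 'a'
  2: (15,13) 1 'a'
  3: (13,9) 1 'a'
  4: (9,17) 0 ''
  5: (17,19) 2 'be'
  6: (19,16) 0 ''
  7: (16,6) 1 'c'
  8: (6,7) 1 'c'
  9: (7,3) 2 'cd'
  10: (3,1) 1 'c'
  11: (1,21) 0 ''
  12: (21,14) 1 'd'
  13: (14,8) 2 'da'
  14: (8,4) 1 'd'
  15: (4,11) 0 ''
  16: (11,18) 1 'e'
  17: (18,5) 1 'e'
  18: (5,2) 2 'ec'
  19: (2,0) 2 'ec'
  20: (0,20) 1 'e'
  21: (20,10) 1 'e'

n(n+1)/2 = 22·23/2 = 253
Σ LCP = 0 + 1 + 1 + 1 + 0 + 2 + 0 + 1 + 1 + 2 + 1 + 0 + 1 + 2 + 1 + 0 + 1 + 1 + 2 + 2 + 1 + 1 = 22
distinct = 253 − 22 = 231

231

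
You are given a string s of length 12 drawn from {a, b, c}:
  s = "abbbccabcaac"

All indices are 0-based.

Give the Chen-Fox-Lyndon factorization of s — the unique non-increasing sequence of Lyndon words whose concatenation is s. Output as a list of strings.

emit factor 1: 'abbbccabc' (i=0, period=9)
emit factor 2: 'aac' (i=9, period=3)

["abbbccabc", "aac"]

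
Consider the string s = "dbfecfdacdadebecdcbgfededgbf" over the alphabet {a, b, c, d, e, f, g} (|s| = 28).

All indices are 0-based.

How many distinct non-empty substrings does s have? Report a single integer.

378

sorted suffixes:
  #0 SA[0]=7  'acdadebecdcbgfededgbf'
  #1 SA[1]=10  'adebecdcbgfededgbf'
  #2 SA[2]=13  'becdcbgfededgbf'
  #3 SA[3]=26  'bf'
  #4 SA[4]=1  'bfecfdacdadebecdcbgfededgbf'
  #5 SA[5]=18  'bgfededgbf'
  #6 SA[6]=17  'cbgfededgbf'
  #7 SA[7]=8  'cdadebecdcbgfededgbf'
  #8 SA[8]=15  'cdcbgfededgbf'
  #9 SA[9]=4  'cfdacdadebecdcbgfededgbf'
  #10 SA[10]=6  'dacdadebecdcbgfededgbf'
  #11 SA[11]=9  'dadebecdcbgfededgbf'
  #12 SA[12]=0  'dbfecfdacdadebecdcbgfededgbf'
  #13 SA[13]=16  'dcbgfededgbf'
  #14 SA[14]=11  'debecdcbgfededgbf'
  #15 SA[15]=22  'dedgbf'
  #16 SA[16]=24  'dgbf'
  #17 SA[17]=12  'ebecdcbgfededgbf'
  #18 SA[18]=14  'ecdcbgfededgbf'
  #19 SA[19]=3  'ecfdacdadebecdcbgfededgbf'
  #20 SA[20]=21  'ededgbf'
  #21 SA[21]=23  'edgbf'
  #22 SA[22]=27  'f'
  #23 SA[23]=5  'fdacdadebecdcbgfededgbf'
  #24 SA[24]=2  'fecfdacdadebecdcbgfededgbf'
  #25 SA[25]=20  'fededgbf'
  #26 SA[26]=25  'gbf'
  #27 SA[27]=19  'gfededgbf'

SA = [7, 10, 13, 26, 1, 18, 17, 8, 15, 4, 6, 9, 0, 16, 11, 22, 24, 12, 14, 3, 21, 23, 27, 5, 2, 20, 25, 19]
rank  pair      lcp
   1  s[7:],s[10:]  1  'a'
   2  s[10:],s[13:]  0  ''
   3  s[13:],s[26:]  1  'b'
   4  s[26:],s[1:]  2  'bf'
   5  s[1:],s[18:]  1  'b'
   6  s[18:],s[17:]  0  ''
   7  s[17:],s[8:]  1  'c'
   8  s[8:],s[15:]  2  'cd'
   9  s[15:],s[4:]  1  'c'
  10  s[4:],s[6:]  0  ''
  11  s[6:],s[9:]  2  'da'
  12  s[9:],s[0:]  1  'd'
  13  s[0:],s[16:]  1  'd'
  14  s[16:],s[11:]  1  'd'
  15  s[11:],s[22:]  2  'de'
  16  s[22:],s[24:]  1  'd'
  17  s[24:],s[12:]  0  ''
  18  s[12:],s[14:]  1  'e'
  19  s[14:],s[3:]  2  'ec'
  20  s[3:],s[21:]  1  'e'
  21  s[21:],s[23:]  2  'ed'
  22  s[23:],s[27:]  0  ''
  23  s[27:],s[5:]  1  'f'
  24  s[5:],s[2:]  1  'f'
  25  s[2:],s[20:]  2  'fe'
  26  s[20:],s[25:]  0  ''
  27  s[25:],s[19:]  1  'g'

n(n+1)/2 = 28·29/2 = 406
Σ LCP = 0 + 1 + 0 + 1 + 2 + 1 + 0 + 1 + 2 + 1 + 0 + 2 + 1 + 1 + 1 + 2 + 1 + 0 + 1 + 2 + 1 + 2 + 0 + 1 + 1 + 2 + 0 + 1 = 28
distinct = 406 − 28 = 378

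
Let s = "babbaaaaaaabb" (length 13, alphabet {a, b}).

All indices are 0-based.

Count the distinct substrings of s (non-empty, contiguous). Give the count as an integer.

rank | idx | suffix
   0 |   4 | aaaaaaabb
   1 |   5 | aaaaaabb
   2 |   6 | aaaaabb
   3 |   7 | aaaabb
   4 |   8 | aaabb
   5 |   9 | aabb
   6 |  10 | abb
   7 |   1 | abbaaaaaaabb
   8 |  12 | b
   9 |   3 | baaaaaaabb
  10 |   0 | babbaaaaaaabb
  11 |  11 | bb
  12 |   2 | bbaaaaaaabb

SA = [4, 5, 6, 7, 8, 9, 10, 1, 12, 3, 0, 11, 2]
[i] adj suffixes → lcp
  [1] 4/5 → 6 ('aaaaaa')
  [2] 5/6 → 5 ('aaaaa')
  [3] 6/7 → 4 ('aaaa')
  [4] 7/8 → 3 ('aaa')
  [5] 8/9 → 2 ('aa')
  [6] 9/10 → 1 ('a')
  [7] 10/1 → 3 ('abb')
  [8] 1/12 → 0 ('')
  [9] 12/3 → 1 ('b')
  [10] 3/0 → 2 ('ba')
  [11] 0/11 → 1 ('b')
  [12] 11/2 → 2 ('bb')

n(n+1)/2 = 13·14/2 = 91
Σ LCP = 0 + 6 + 5 + 4 + 3 + 2 + 1 + 3 + 0 + 1 + 2 + 1 + 2 = 30
distinct = 91 − 30 = 61

61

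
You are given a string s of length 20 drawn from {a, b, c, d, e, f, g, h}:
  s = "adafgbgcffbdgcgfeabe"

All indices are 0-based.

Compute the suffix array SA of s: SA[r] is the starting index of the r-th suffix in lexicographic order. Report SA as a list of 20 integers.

rank→(start, suffix):
  0 → (17, 'abe')
  1 → (0, 'adafgbgcffbdgcgfeabe')
  2 → (2, 'afgbgcffbdgcgfeabe')
  3 → (10, 'bdgcgfeabe')
  4 → (18, 'be')
  5 → (5, 'bgcffbdgcgfeabe')
  6 → (7, 'cffbdgcgfeabe')
  7 → (13, 'cgfeabe')
  8 → (1, 'dafgbgcffbdgcgfeabe')
  9 → (11, 'dgcgfeabe')
  10 → (19, 'e')
  11 → (16, 'eabe')
  12 → (9, 'fbdgcgfeabe')
  13 → (15, 'feabe')
  14 → (8, 'ffbdgcgfeabe')
  15 → (3, 'fgbgcffbdgcgfeabe')
  16 → (4, 'gbgcffbdgcgfeabe')
  17 → (6, 'gcffbdgcgfeabe')
  18 → (12, 'gcgfeabe')
  19 → (14, 'gfeabe')

[17, 0, 2, 10, 18, 5, 7, 13, 1, 11, 19, 16, 9, 15, 8, 3, 4, 6, 12, 14]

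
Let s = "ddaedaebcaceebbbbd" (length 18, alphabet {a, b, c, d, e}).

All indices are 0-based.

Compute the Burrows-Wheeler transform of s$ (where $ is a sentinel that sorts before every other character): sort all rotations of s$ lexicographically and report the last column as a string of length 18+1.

dcddebbebbabed$eaac

rank  rotation             last
    0  $ddaedaebcaceebbbbd  d
    1  aceebbbbd$ddaedaebc  c
    2  aebcaceebbbbd$ddaed  d
    3  aedaebcaceebbbbd$dd  d
    4  bbbbd$ddaedaebcacee  e
    5  bbbd$ddaedaebcaceeb  b
    6  bbd$ddaedaebcaceebb  b
    7  bcaceebbbbd$ddaedae  e
    8  bd$ddaedaebcaceebbb  b
    9  caceebbbbd$ddaedaeb  b
   10  ceebbbbd$ddaedaebca  a
   11  d$ddaedaebcaceebbbb  b
   12  daebcaceebbbbd$ddae  e
   13  daedaebcaceebbbbd$d  d
   14  ddaedaebcaceebbbbd$  $
   15  ebbbbd$ddaedaebcace  e
   16  ebcaceebbbbd$ddaeda  a
   17  edaebcaceebbbbd$dda  a
   18  eebbbbd$ddaedaebcac  c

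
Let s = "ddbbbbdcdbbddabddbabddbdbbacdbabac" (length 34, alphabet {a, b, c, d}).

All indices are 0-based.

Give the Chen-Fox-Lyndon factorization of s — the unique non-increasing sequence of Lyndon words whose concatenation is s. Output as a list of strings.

["d", "d", "bbbbdcdbbdd", "abddbabddbdbbacdb", "abac"]

emit factor 1: 'd' (i=0, period=1)
emit factor 2: 'd' (i=1, period=1)
emit factor 3: 'bbbbdcdbbdd' (i=2, period=11)
emit factor 4: 'abddbabddbdbbacdb' (i=13, period=17)
emit factor 5: 'abac' (i=30, period=4)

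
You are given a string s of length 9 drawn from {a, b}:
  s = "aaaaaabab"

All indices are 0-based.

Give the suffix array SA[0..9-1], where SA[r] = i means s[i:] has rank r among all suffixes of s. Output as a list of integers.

[0, 1, 2, 3, 4, 7, 5, 8, 6]

rank | idx | suffix
   0 |   0 | aaaaaabab
   1 |   1 | aaaaabab
   2 |   2 | aaaabab
   3 |   3 | aaabab
   4 |   4 | aabab
   5 |   7 | ab
   6 |   5 | abab
   7 |   8 | b
   8 |   6 | bab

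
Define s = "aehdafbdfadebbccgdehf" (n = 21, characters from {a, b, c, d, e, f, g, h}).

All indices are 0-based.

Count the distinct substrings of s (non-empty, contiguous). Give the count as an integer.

216

rank→(start, suffix):
  0 → (9, 'adebbccgdehf')
  1 → (0, 'aehdafbdfadebbccgdehf')
  2 → (4, 'afbdfadebbccgdehf')
  3 → (12, 'bbccgdehf')
  4 → (13, 'bccgdehf')
  5 → (6, 'bdfadebbccgdehf')
  6 → (14, 'ccgdehf')
  7 → (15, 'cgdehf')
  8 → (3, 'dafbdfadebbccgdehf')
  9 → (10, 'debbccgdehf')
  10 → (17, 'dehf')
  11 → (7, 'dfadebbccgdehf')
  12 → (11, 'ebbccgdehf')
  13 → (1, 'ehdafbdfadebbccgdehf')
  14 → (18, 'ehf')
  15 → (20, 'f')
  16 → (8, 'fadebbccgdehf')
  17 → (5, 'fbdfadebbccgdehf')
  18 → (16, 'gdehf')
  19 → (2, 'hdafbdfadebbccgdehf')
  20 → (19, 'hf')

SA = [9, 0, 4, 12, 13, 6, 14, 15, 3, 10, 17, 7, 11, 1, 18, 20, 8, 5, 16, 2, 19]
[i] adj suffixes → lcp
  [1] 9/0 → 1 ('a')
  [2] 0/4 → 1 ('a')
  [3] 4/12 → 0 ('')
  [4] 12/13 → 1 ('b')
  [5] 13/6 → 1 ('b')
  [6] 6/14 → 0 ('')
  [7] 14/15 → 1 ('c')
  [8] 15/3 → 0 ('')
  [9] 3/10 → 1 ('d')
  [10] 10/17 → 2 ('de')
  [11] 17/7 → 1 ('d')
  [12] 7/11 → 0 ('')
  [13] 11/1 → 1 ('e')
  [14] 1/18 → 2 ('eh')
  [15] 18/20 → 0 ('')
  [16] 20/8 → 1 ('f')
  [17] 8/5 → 1 ('f')
  [18] 5/16 → 0 ('')
  [19] 16/2 → 0 ('')
  [20] 2/19 → 1 ('h')

n(n+1)/2 = 21·22/2 = 231
Σ LCP = 0 + 1 + 1 + 0 + 1 + 1 + 0 + 1 + 0 + 1 + 2 + 1 + 0 + 1 + 2 + 0 + 1 + 1 + 0 + 0 + 1 = 15
distinct = 231 − 15 = 216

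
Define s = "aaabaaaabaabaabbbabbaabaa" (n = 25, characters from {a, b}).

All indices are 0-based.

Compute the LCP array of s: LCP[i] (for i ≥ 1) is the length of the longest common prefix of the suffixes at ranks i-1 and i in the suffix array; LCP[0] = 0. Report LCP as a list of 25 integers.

[0, 1, 2, 3, 6, 2, 5, 5, 6, 3, 1, 4, 4, 5, 2, 3, 0, 3, 3, 6, 4, 2, 1, 3, 2]

rank | idx | suffix
   0 |  24 | a
   1 |  23 | aa
   2 |   4 | aaaabaabaabbbabbaabaa
   3 |   0 | aaabaaaabaabaabbbabbaabaa
   4 |   5 | aaabaabaabbbabbaabaa
   5 |  20 | aabaa
   6 |   1 | aabaaaabaabaabbbabbaabaa
   7 |   6 | aabaabaabbbabbaabaa
   8 |   9 | aabaabbbabbaabaa
   9 |  12 | aabbbabbaabaa
  10 |  21 | abaa
  11 |   2 | abaaaabaabaabbbabbaabaa
  12 |   7 | abaabaabbbabbaabaa
  13 |  10 | abaabbbabbaabaa
  14 |  17 | abbaabaa
  15 |  13 | abbbabbaabaa
  16 |  22 | baa
  17 |   3 | baaaabaabaabbbabbaabaa
  18 |  19 | baabaa
  19 |   8 | baabaabbbabbaabaa
  20 |  11 | baabbbabbaabaa
  21 |  16 | babbaabaa
  22 |  18 | bbaabaa
  23 |  15 | bbabbaabaa
  24 |  14 | bbbabbaabaa

SA = [24, 23, 4, 0, 5, 20, 1, 6, 9, 12, 21, 2, 7, 10, 17, 13, 22, 3, 19, 8, 11, 16, 18, 15, 14]
[i] adj suffixes → lcp
  [1] 24/23 → 1 ('a')
  [2] 23/4 → 2 ('aa')
  [3] 4/0 → 3 ('aaa')
  [4] 0/5 → 6 ('aaabaa')
  [5] 5/20 → 2 ('aa')
  [6] 20/1 → 5 ('aabaa')
  [7] 1/6 → 5 ('aabaa')
  [8] 6/9 → 6 ('aabaab')
  [9] 9/12 → 3 ('aab')
  [10] 12/21 → 1 ('a')
  [11] 21/2 → 4 ('abaa')
  [12] 2/7 → 4 ('abaa')
  [13] 7/10 → 5 ('abaab')
  [14] 10/17 → 2 ('ab')
  [15] 17/13 → 3 ('abb')
  [16] 13/22 → 0 ('')
  [17] 22/3 → 3 ('baa')
  [18] 3/19 → 3 ('baa')
  [19] 19/8 → 6 ('baabaa')
  [20] 8/11 → 4 ('baab')
  [21] 11/16 → 2 ('ba')
  [22] 16/18 → 1 ('b')
  [23] 18/15 → 3 ('bba')
  [24] 15/14 → 2 ('bb')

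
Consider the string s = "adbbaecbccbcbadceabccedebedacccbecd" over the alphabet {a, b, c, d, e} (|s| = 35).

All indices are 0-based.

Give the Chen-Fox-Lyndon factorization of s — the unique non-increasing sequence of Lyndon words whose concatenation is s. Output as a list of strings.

["adbbaecbccbcbadce", "abccedebedacccbecd"]

emit factor 1: 'adbbaecbccbcbadce' (i=0, period=17)
emit factor 2: 'abccedebedacccbecd' (i=17, period=18)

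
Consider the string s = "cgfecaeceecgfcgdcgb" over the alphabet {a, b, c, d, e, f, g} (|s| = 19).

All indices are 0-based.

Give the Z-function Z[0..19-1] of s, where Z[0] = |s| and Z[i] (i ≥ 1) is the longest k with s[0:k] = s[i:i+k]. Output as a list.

[19, 0, 0, 0, 1, 0, 0, 1, 0, 0, 3, 0, 0, 2, 0, 0, 2, 0, 0]

Z[0]=19
i=1: fresh scan; Z[1]=0
i=2: fresh scan; Z[2]=0
i=3: fresh scan; Z[3]=0
i=4: fresh scan; Z[4]=1 scan→box=[4,5)
i=5: fresh scan; Z[5]=0
i=6: fresh scan; Z[6]=0
i=7: fresh scan; Z[7]=1 scan→box=[7,8)
i=8: fresh scan; Z[8]=0
i=9: fresh scan; Z[9]=0
i=10: fresh scan; Z[10]=3 scan→box=[10,13)
i=11: min(r-i=2, Z[1]=0)=0; Z[11]=0
i=12: min(r-i=1, Z[2]=0)=0; Z[12]=0
i=13: fresh scan; Z[13]=2 scan→box=[13,15)
i=14: min(r-i=1, Z[1]=0)=0; Z[14]=0
i=15: fresh scan; Z[15]=0
i=16: fresh scan; Z[16]=2 scan→box=[16,18)
i=17: min(r-i=1, Z[1]=0)=0; Z[17]=0
i=18: fresh scan; Z[18]=0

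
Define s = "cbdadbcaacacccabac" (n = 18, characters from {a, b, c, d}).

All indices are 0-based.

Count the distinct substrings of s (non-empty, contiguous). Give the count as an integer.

152

rank | idx | suffix
   0 |   7 | aacacccabac
   1 |  14 | abac
   2 |  16 | ac
   3 |   8 | acacccabac
   4 |  10 | acccabac
   5 |   3 | adbcaacacccabac
   6 |  15 | bac
   7 |   5 | bcaacacccabac
   8 |   1 | bdadbcaacacccabac
   9 |  17 | c
  10 |   6 | caacacccabac
  11 |  13 | cabac
  12 |   9 | cacccabac
  13 |   0 | cbdadbcaacacccabac
  14 |  12 | ccabac
  15 |  11 | cccabac
  16 |   2 | dadbcaacacccabac
  17 |   4 | dbcaacacccabac

SA = [7, 14, 16, 8, 10, 3, 15, 5, 1, 17, 6, 13, 9, 0, 12, 11, 2, 4]
i: (SA[i-1],SA[i]) lcp shared
  1: (7,14) 1 'a'
  2: (14,16) 1 'a'
  3: (16,8) 2 'ac'
  4: (8,10) 2 'ac'
  5: (10,3) 1 'a'
  6: (3,15) 0 ''
  7: (15,5) 1 'b'
  8: (5,1) 1 'b'
  9: (1,17) 0 ''
  10: (17,6) 1 'c'
  11: (6,13) 2 'ca'
  12: (13,9) 2 'ca'
  13: (9,0) 1 'c'
  14: (0,12) 1 'c'
  15: (12,11) 2 'cc'
  16: (11,2) 0 ''
  17: (2,4) 1 'd'

n(n+1)/2 = 18·19/2 = 171
Σ LCP = 0 + 1 + 1 + 2 + 2 + 1 + 0 + 1 + 1 + 0 + 1 + 2 + 2 + 1 + 1 + 2 + 0 + 1 = 19
distinct = 171 − 19 = 152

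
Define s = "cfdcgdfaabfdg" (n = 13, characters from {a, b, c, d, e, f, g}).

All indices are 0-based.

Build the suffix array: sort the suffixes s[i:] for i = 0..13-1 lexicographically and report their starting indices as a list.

rank→(start, suffix):
  0 → (7, 'aabfdg')
  1 → (8, 'abfdg')
  2 → (9, 'bfdg')
  3 → (0, 'cfdcgdfaabfdg')
  4 → (3, 'cgdfaabfdg')
  5 → (2, 'dcgdfaabfdg')
  6 → (5, 'dfaabfdg')
  7 → (11, 'dg')
  8 → (6, 'faabfdg')
  9 → (1, 'fdcgdfaabfdg')
  10 → (10, 'fdg')
  11 → (12, 'g')
  12 → (4, 'gdfaabfdg')

[7, 8, 9, 0, 3, 2, 5, 11, 6, 1, 10, 12, 4]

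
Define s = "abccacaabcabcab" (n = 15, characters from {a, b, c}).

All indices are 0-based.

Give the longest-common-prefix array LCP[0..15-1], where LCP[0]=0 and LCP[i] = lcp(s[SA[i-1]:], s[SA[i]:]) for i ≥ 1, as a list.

sorted suffixes:
  #0 SA[0]=6  'aabcabcab'
  #1 SA[1]=13  'ab'
  #2 SA[2]=10  'abcab'
  #3 SA[3]=7  'abcabcab'
  #4 SA[4]=0  'abccacaabcabcab'
  #5 SA[5]=4  'acaabcabcab'
  #6 SA[6]=14  'b'
  #7 SA[7]=11  'bcab'
  #8 SA[8]=8  'bcabcab'
  #9 SA[9]=1  'bccacaabcabcab'
  #10 SA[10]=5  'caabcabcab'
  #11 SA[11]=12  'cab'
  #12 SA[12]=9  'cabcab'
  #13 SA[13]=3  'cacaabcabcab'
  #14 SA[14]=2  'ccacaabcabcab'

SA = [6, 13, 10, 7, 0, 4, 14, 11, 8, 1, 5, 12, 9, 3, 2]
rank  pair      lcp
   1  s[6:],s[13:]  1  'a'
   2  s[13:],s[10:]  2  'ab'
   3  s[10:],s[7:]  5  'abcab'
   4  s[7:],s[0:]  3  'abc'
   5  s[0:],s[4:]  1  'a'
   6  s[4:],s[14:]  0  ''
   7  s[14:],s[11:]  1  'b'
   8  s[11:],s[8:]  4  'bcab'
   9  s[8:],s[1:]  2  'bc'
  10  s[1:],s[5:]  0  ''
  11  s[5:],s[12:]  2  'ca'
  12  s[12:],s[9:]  3  'cab'
  13  s[9:],s[3:]  2  'ca'
  14  s[3:],s[2:]  1  'c'

[0, 1, 2, 5, 3, 1, 0, 1, 4, 2, 0, 2, 3, 2, 1]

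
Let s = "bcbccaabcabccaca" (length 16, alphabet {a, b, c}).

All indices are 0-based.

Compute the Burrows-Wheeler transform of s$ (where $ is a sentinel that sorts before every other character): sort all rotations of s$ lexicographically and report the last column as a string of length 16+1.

rank  rotation           last
    0  $bcbccaabcabccaca  a
    1  a$bcbccaabcabccac  c
    2  aabcabccaca$bcbcc  c
    3  abcabccaca$bcbcca  a
    4  abccaca$bcbccaabc  c
    5  aca$bcbccaabcabcc  c
    6  bcabccaca$bcbccaa  a
    7  bcbccaabcabccaca$  $
    8  bccaabcabccaca$bc  c
    9  bccaca$bcbccaabca  a
   10  ca$bcbccaabcabcca  a
   11  caabcabccaca$bcbc  c
   12  cabccaca$bcbccaab  b
   13  caca$bcbccaabcabc  c
   14  cbccaabcabccaca$b  b
   15  ccaabcabccaca$bcb  b
   16  ccaca$bcbccaabcab  b

accacca$caacbcbbb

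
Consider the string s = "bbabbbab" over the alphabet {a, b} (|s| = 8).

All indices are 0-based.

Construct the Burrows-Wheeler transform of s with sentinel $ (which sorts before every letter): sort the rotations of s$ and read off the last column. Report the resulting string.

rank  rotation   last
    0  $bbabbbab  b
    1  ab$bbabbb  b
    2  abbbab$bb  b
    3  b$bbabbba  a
    4  bab$bbabb  b
    5  babbbab$b  b
    6  bbab$bbab  b
    7  bbabbbab$  $
    8  bbbab$bba  a

bbbabbb$a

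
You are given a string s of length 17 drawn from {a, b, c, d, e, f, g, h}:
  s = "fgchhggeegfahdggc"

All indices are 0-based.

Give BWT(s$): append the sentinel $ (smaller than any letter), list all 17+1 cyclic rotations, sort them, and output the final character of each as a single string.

rank  rotation            last
    0  $fgchhggeegfahdggc  c
    1  ahdggc$fgchhggeegf  f
    2  c$fgchhggeegfahdgg  g
    3  chhggeegfahdggc$fg  g
    4  dggc$fgchhggeegfah  h
    5  eegfahdggc$fgchhgg  g
    6  egfahdggc$fgchhgge  e
    7  fahdggc$fgchhggeeg  g
    8  fgchhggeegfahdggc$  $
    9  gc$fgchhggeegfahdg  g
   10  gchhggeegfahdggc$f  f
   11  geegfahdggc$fgchhg  g
   12  gfahdggc$fgchhggee  e
   13  ggc$fgchhggeegfahd  d
   14  ggeegfahdggc$fgchh  h
   15  hdggc$fgchhggeegfa  a
   16  hggeegfahdggc$fgch  h
   17  hhggeegfahdggc$fgc  c

cfgghgeg$gfgedhahc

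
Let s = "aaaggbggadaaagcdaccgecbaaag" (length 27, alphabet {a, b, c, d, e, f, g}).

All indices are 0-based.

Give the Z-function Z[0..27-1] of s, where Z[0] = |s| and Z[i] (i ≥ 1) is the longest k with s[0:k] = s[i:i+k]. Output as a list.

[27, 2, 1, 0, 0, 0, 0, 0, 1, 0, 4, 2, 1, 0, 0, 0, 1, 0, 0, 0, 0, 0, 0, 4, 2, 1, 0]

Z[0]=27
i=1: i≥r, start 0; Z[1]=2 scan→box=[1,3)
i=2: min(r-i=1, Z[1]=2)=1; Z[2]=1
i=3: i≥r, start 0; Z[3]=0
i=4: i≥r, start 0; Z[4]=0
i=5: i≥r, start 0; Z[5]=0
i=6: i≥r, start 0; Z[6]=0
i=7: i≥r, start 0; Z[7]=0
i=8: i≥r, start 0; Z[8]=1 scan→box=[8,9)
i=9: i≥r, start 0; Z[9]=0
i=10: i≥r, start 0; Z[10]=4 scan→box=[10,14)
i=11: min(r-i=3, Z[1]=2)=2; Z[11]=2
i=12: min(r-i=2, Z[2]=1)=1; Z[12]=1
i=13: min(r-i=1, Z[3]=0)=0; Z[13]=0
i=14: i≥r, start 0; Z[14]=0
i=15: i≥r, start 0; Z[15]=0
i=16: i≥r, start 0; Z[16]=1 scan→box=[16,17)
i=17: i≥r, start 0; Z[17]=0
i=18: i≥r, start 0; Z[18]=0
i=19: i≥r, start 0; Z[19]=0
i=20: i≥r, start 0; Z[20]=0
i=21: i≥r, start 0; Z[21]=0
i=22: i≥r, start 0; Z[22]=0
i=23: i≥r, start 0; Z[23]=4 scan→box=[23,27)
i=24: min(r-i=3, Z[1]=2)=2; Z[24]=2
i=25: min(r-i=2, Z[2]=1)=1; Z[25]=1
i=26: min(r-i=1, Z[3]=0)=0; Z[26]=0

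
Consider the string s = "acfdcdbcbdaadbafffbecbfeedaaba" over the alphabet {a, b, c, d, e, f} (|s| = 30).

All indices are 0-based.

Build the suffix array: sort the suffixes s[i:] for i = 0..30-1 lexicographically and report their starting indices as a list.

[29, 26, 10, 27, 0, 11, 14, 28, 13, 6, 8, 18, 21, 7, 20, 4, 1, 25, 9, 12, 5, 3, 19, 24, 23, 17, 2, 22, 16, 15]

rank | idx | suffix
   0 |  29 | a
   1 |  26 | aaba
   2 |  10 | aadbafffbecbfeedaaba
   3 |  27 | aba
   4 |   0 | acfdcdbcbdaadbafffbecbfeedaaba
   5 |  11 | adbafffbecbfeedaaba
   6 |  14 | afffbecbfeedaaba
   7 |  28 | ba
   8 |  13 | bafffbecbfeedaaba
   9 |   6 | bcbdaadbafffbecbfeedaaba
  10 |   8 | bdaadbafffbecbfeedaaba
  11 |  18 | becbfeedaaba
  12 |  21 | bfeedaaba
  13 |   7 | cbdaadbafffbecbfeedaaba
  14 |  20 | cbfeedaaba
  15 |   4 | cdbcbdaadbafffbecbfeedaaba
  16 |   1 | cfdcdbcbdaadbafffbecbfeedaaba
  17 |  25 | daaba
  18 |   9 | daadbafffbecbfeedaaba
  19 |  12 | dbafffbecbfeedaaba
  20 |   5 | dbcbdaadbafffbecbfeedaaba
  21 |   3 | dcdbcbdaadbafffbecbfeedaaba
  22 |  19 | ecbfeedaaba
  23 |  24 | edaaba
  24 |  23 | eedaaba
  25 |  17 | fbecbfeedaaba
  26 |   2 | fdcdbcbdaadbafffbecbfeedaaba
  27 |  22 | feedaaba
  28 |  16 | ffbecbfeedaaba
  29 |  15 | fffbecbfeedaaba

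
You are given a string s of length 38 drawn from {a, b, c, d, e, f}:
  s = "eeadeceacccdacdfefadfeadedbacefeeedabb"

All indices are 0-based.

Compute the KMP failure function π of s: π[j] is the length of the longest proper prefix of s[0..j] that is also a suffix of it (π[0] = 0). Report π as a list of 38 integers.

π[0] = 0
j=1 s[j]='e': π[1]=1 (border 'e')
j=2 s[j]='a': k: 1→0; π[2]=0 (border '')
j=3 s[j]='d': π[3]=0 (border '')
j=4 s[j]='e': π[4]=1 (border 'e')
j=5 s[j]='c': k: 1→0; π[5]=0 (border '')
j=6 s[j]='e': π[6]=1 (border 'e')
j=7 s[j]='a': k: 1→0; π[7]=0 (border '')
j=8 s[j]='c': π[8]=0 (border '')
j=9 s[j]='c': π[9]=0 (border '')
j=10 s[j]='c': π[10]=0 (border '')
j=11 s[j]='d': π[11]=0 (border '')
j=12 s[j]='a': π[12]=0 (border '')
j=13 s[j]='c': π[13]=0 (border '')
j=14 s[j]='d': π[14]=0 (border '')
j=15 s[j]='f': π[15]=0 (border '')
j=16 s[j]='e': π[16]=1 (border 'e')
j=17 s[j]='f': k: 1→0; π[17]=0 (border '')
j=18 s[j]='a': π[18]=0 (border '')
j=19 s[j]='d': π[19]=0 (border '')
j=20 s[j]='f': π[20]=0 (border '')
j=21 s[j]='e': π[21]=1 (border 'e')
j=22 s[j]='a': k: 1→0; π[22]=0 (border '')
j=23 s[j]='d': π[23]=0 (border '')
j=24 s[j]='e': π[24]=1 (border 'e')
j=25 s[j]='d': k: 1→0; π[25]=0 (border '')
j=26 s[j]='b': π[26]=0 (border '')
j=27 s[j]='a': π[27]=0 (border '')
j=28 s[j]='c': π[28]=0 (border '')
j=29 s[j]='e': π[29]=1 (border 'e')
j=30 s[j]='f': k: 1→0; π[30]=0 (border '')
j=31 s[j]='e': π[31]=1 (border 'e')
j=32 s[j]='e': π[32]=2 (border 'ee')
j=33 s[j]='e': k: 2→1; π[33]=2 (border 'ee')
j=34 s[j]='d': k: 2→1→0; π[34]=0 (border '')
j=35 s[j]='a': π[35]=0 (border '')
j=36 s[j]='b': π[36]=0 (border '')
j=37 s[j]='b': π[37]=0 (border '')

[0, 1, 0, 0, 1, 0, 1, 0, 0, 0, 0, 0, 0, 0, 0, 0, 1, 0, 0, 0, 0, 1, 0, 0, 1, 0, 0, 0, 0, 1, 0, 1, 2, 2, 0, 0, 0, 0]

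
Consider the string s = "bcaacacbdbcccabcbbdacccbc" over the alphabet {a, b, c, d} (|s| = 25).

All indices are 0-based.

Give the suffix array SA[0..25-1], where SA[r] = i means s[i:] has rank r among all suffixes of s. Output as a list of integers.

rank→(start, suffix):
  0 → (2, 'aacacbdbcccabcbbdacccbc')
  1 → (13, 'abcbbdacccbc')
  2 → (3, 'acacbdbcccabcbbdacccbc')
  3 → (5, 'acbdbcccabcbbdacccbc')
  4 → (19, 'acccbc')
  5 → (16, 'bbdacccbc')
  6 → (23, 'bc')
  7 → (0, 'bcaacacbdbcccabcbbdacccbc')
  8 → (14, 'bcbbdacccbc')
  9 → (9, 'bcccabcbbdacccbc')
  10 → (17, 'bdacccbc')
  11 → (7, 'bdbcccabcbbdacccbc')
  12 → (24, 'c')
  13 → (1, 'caacacbdbcccabcbbdacccbc')
  14 → (12, 'cabcbbdacccbc')
  15 → (4, 'cacbdbcccabcbbdacccbc')
  16 → (15, 'cbbdacccbc')
  17 → (22, 'cbc')
  18 → (6, 'cbdbcccabcbbdacccbc')
  19 → (11, 'ccabcbbdacccbc')
  20 → (21, 'ccbc')
  21 → (10, 'cccabcbbdacccbc')
  22 → (20, 'cccbc')
  23 → (18, 'dacccbc')
  24 → (8, 'dbcccabcbbdacccbc')

[2, 13, 3, 5, 19, 16, 23, 0, 14, 9, 17, 7, 24, 1, 12, 4, 15, 22, 6, 11, 21, 10, 20, 18, 8]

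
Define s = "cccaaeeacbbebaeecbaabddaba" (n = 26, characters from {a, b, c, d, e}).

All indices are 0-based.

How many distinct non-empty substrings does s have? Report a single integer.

321

rank | idx | suffix
   0 |  25 | a
   1 |  18 | aabddaba
   2 |   3 | aaeeacbbebaeecbaabddaba
   3 |  23 | aba
   4 |  19 | abddaba
   5 |   7 | acbbebaeecbaabddaba
   6 |   4 | aeeacbbebaeecbaabddaba
   7 |  13 | aeecbaabddaba
   8 |  24 | ba
   9 |  17 | baabddaba
  10 |  12 | baeecbaabddaba
  11 |   9 | bbebaeecbaabddaba
  12 |  20 | bddaba
  13 |  10 | bebaeecbaabddaba
  14 |   2 | caaeeacbbebaeecbaabddaba
  15 |  16 | cbaabddaba
  16 |   8 | cbbebaeecbaabddaba
  17 |   1 | ccaaeeacbbebaeecbaabddaba
  18 |   0 | cccaaeeacbbebaeecbaabddaba
  19 |  22 | daba
  20 |  21 | ddaba
  21 |   6 | eacbbebaeecbaabddaba
  22 |  11 | ebaeecbaabddaba
  23 |  15 | ecbaabddaba
  24 |   5 | eeacbbebaeecbaabddaba
  25 |  14 | eecbaabddaba

SA = [25, 18, 3, 23, 19, 7, 4, 13, 24, 17, 12, 9, 20, 10, 2, 16, 8, 1, 0, 22, 21, 6, 11, 15, 5, 14]
i: (SA[i-1],SA[i]) lcp shared
  1: (25,18) 1 'a'
  2: (18,3) 2 'aa'
  3: (3,23) 1 'a'
  4: (23,19) 2 'ab'
  5: (19,7) 1 'a'
  6: (7,4) 1 'a'
  7: (4,13) 3 'aee'
  8: (13,24) 0 ''
  9: (24,17) 2 'ba'
  10: (17,12) 2 'ba'
  11: (12,9) 1 'b'
  12: (9,20) 1 'b'
  13: (20,10) 1 'b'
  14: (10,2) 0 ''
  15: (2,16) 1 'c'
  16: (16,8) 2 'cb'
  17: (8,1) 1 'c'
  18: (1,0) 2 'cc'
  19: (0,22) 0 ''
  20: (22,21) 1 'd'
  21: (21,6) 0 ''
  22: (6,11) 1 'e'
  23: (11,15) 1 'e'
  24: (15,5) 1 'e'
  25: (5,14) 2 'ee'

n(n+1)/2 = 26·27/2 = 351
Σ LCP = 0 + 1 + 2 + 1 + 2 + 1 + 1 + 3 + 0 + 2 + 2 + 1 + 1 + 1 + 0 + 1 + 2 + 1 + 2 + 0 + 1 + 0 + 1 + 1 + 1 + 2 = 30
distinct = 351 − 30 = 321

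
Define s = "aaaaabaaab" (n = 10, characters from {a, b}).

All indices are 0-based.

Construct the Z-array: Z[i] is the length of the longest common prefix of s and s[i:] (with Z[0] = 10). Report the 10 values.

[10, 4, 3, 2, 1, 0, 3, 2, 1, 0]

Z[0]=10
i=1: fresh scan; Z[1]=4 scan→box=[1,5)
i=2: min(r-i=3, Z[1]=4)=3; Z[2]=3
i=3: min(r-i=2, Z[2]=3)=2; Z[3]=2
i=4: min(r-i=1, Z[3]=2)=1; Z[4]=1
i=5: fresh scan; Z[5]=0
i=6: fresh scan; Z[6]=3 scan→box=[6,9)
i=7: min(r-i=2, Z[1]=4)=2; Z[7]=2
i=8: min(r-i=1, Z[2]=3)=1; Z[8]=1
i=9: fresh scan; Z[9]=0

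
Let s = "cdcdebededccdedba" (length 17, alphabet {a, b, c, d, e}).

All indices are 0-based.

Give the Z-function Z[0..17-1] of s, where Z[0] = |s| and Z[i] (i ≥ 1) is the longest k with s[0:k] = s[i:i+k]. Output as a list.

Z[0]=17
i=1: i≥r, start 0; Z[1]=0
i=2: i≥r, start 0; Z[2]=2 extend→box=[2,4)
i=3: min(r-i=1, Z[1]=0)=0; Z[3]=0
i=4: i≥r, start 0; Z[4]=0
i=5: i≥r, start 0; Z[5]=0
i=6: i≥r, start 0; Z[6]=0
i=7: i≥r, start 0; Z[7]=0
i=8: i≥r, start 0; Z[8]=0
i=9: i≥r, start 0; Z[9]=0
i=10: i≥r, start 0; Z[10]=1 extend→box=[10,11)
i=11: i≥r, start 0; Z[11]=2 extend→box=[11,13)
i=12: min(r-i=1, Z[1]=0)=0; Z[12]=0
i=13: i≥r, start 0; Z[13]=0
i=14: i≥r, start 0; Z[14]=0
i=15: i≥r, start 0; Z[15]=0
i=16: i≥r, start 0; Z[16]=0

[17, 0, 2, 0, 0, 0, 0, 0, 0, 0, 1, 2, 0, 0, 0, 0, 0]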